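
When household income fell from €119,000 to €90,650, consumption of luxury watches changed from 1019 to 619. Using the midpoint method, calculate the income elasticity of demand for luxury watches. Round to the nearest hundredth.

%ΔQ = (619 − 1019)/[(1019+619)/2] = -400/819 ≈ -0.4884.
%ΔI = (90,650 − 119,000)/[(119,000+90,650)/2] = -28350/104825 ≈ -0.2705.
E_I = %ΔQ/%ΔI ≈ 1.81.
E_I > 1: normal good (luxury).

1.81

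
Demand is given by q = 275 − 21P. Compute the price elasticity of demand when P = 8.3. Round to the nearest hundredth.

At P = 8.3, q = 100.7.
dq/dP = −21.
Point elasticity E = (dq/dP)·(P/q) = -21 × 8.3/100.7 ≈ -1.73.
|E| > 1, so demand is elastic at this price.

-1.73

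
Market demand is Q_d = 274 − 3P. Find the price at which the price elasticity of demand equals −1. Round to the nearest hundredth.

45.67

For linear demand Q_d = a − bP, E = −bP/(a − bP). |E| = 1 ⇒ bP = a − bP ⇒ P = a/(2b).
P = 274/(2·3) ≈ 45.67.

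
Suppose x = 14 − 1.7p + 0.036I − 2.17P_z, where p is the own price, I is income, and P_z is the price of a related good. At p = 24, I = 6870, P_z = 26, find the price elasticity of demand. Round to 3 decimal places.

At the given point, x = 14 − 1.7(24) + 0.036(6870) − 2.17(26) = 14 − 40.8 + 247.32 − 56.42 = 164.1.
∂x/∂p = −1.7, so E_p = (−1.7)·(24/164.1) ≈ -0.249.
|E_p| < 1: demand is inelastic.

-0.249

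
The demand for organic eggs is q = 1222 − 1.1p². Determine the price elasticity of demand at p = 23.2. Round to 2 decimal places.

At p = 23.2, q = 629.936.
dq/dp = −2·1.1·p = −51.04.
Point elasticity E = (dq/dp)·(p/q) = -51.04 × 23.2/629.936 ≈ -1.88.
|E| > 1, so demand is elastic at this price.

-1.88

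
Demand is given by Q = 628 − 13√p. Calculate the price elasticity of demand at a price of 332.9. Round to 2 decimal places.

-0.30

At p = 332.9, Q = 390.8079.
dQ/dp = −13/(2√p) = −13/(2·18.2455).
Point elasticity E = (dQ/dp)·(p/Q) = -0.3563 × 332.9/390.8079 ≈ -0.30.
|E| < 1, so demand is inelastic at this price.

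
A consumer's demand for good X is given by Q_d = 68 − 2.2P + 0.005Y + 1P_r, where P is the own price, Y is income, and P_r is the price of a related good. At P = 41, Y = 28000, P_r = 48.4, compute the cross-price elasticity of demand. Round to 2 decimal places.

First evaluate Q_d: 68 − 2.2(41) + 0.005(28000) + 1(48.4) = 68 − 90.2 + 140 + 48.4 = 166.2.
∂Q_d/∂P_r = +1, so E_xy = 1·(48.4/166.2) ≈ 0.29.
E_xy > 0: the goods are substitutes.

0.29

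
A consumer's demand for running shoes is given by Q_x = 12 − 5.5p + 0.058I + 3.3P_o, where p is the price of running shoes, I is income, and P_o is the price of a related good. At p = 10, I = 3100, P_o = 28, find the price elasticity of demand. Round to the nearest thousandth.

Substituting, Q_x = 12 − 5.5(10) + 0.058(3100) + 3.3(28) = 12 − 55 + 179.8 + 92.4 = 229.2.
∂Q_x/∂p = −5.5, so E_p = (−5.5)·(10/229.2) ≈ -0.240.
|E_p| < 1: demand is inelastic.

-0.240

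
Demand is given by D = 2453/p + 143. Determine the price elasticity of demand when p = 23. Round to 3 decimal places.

At p = 23, D = 249.6522.
dD/dp = −2453/p² = −4.6371.
Point elasticity E = (dD/dp)·(p/D) = -4.6371 × 23/249.6522 ≈ -0.427.
|E| < 1, so demand is inelastic at this price.

-0.427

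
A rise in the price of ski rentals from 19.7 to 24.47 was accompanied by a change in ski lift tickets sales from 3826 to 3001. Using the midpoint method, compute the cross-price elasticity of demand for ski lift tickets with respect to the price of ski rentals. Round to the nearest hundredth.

%ΔQ_x = (3001 − 3826)/[(3826+3001)/2] = -825/3413.5 ≈ -0.2417.
%ΔP_y = (24.47 − 19.7)/[(19.7+24.47)/2] ≈ 0.2160.
E_xy = -0.2417/0.2160 ≈ -1.12.
E_xy < 0, so ski lift tickets and ski rentals are complements.

-1.12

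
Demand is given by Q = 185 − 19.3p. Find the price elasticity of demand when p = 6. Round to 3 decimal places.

At p = 6, Q = 69.2.
dQ/dp = −19.3.
Point elasticity E = (dQ/dp)·(p/Q) = -19.3 × 6/69.2 ≈ -1.673.
|E| > 1, so demand is elastic at this price.

-1.673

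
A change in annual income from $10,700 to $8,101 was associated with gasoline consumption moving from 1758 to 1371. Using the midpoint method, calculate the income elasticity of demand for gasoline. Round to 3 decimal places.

0.895

%ΔQ = (1371 − 1758)/[(1758+1371)/2] = -387/1564.5 ≈ -0.2474.
%ΔI = (8,101 − 10,700)/[(10,700+8,101)/2] = -2599/9400.5 ≈ -0.2765.
E_I = %ΔQ/%ΔI ≈ 0.895.
E_I ∈ (0,1): normal good (necessity).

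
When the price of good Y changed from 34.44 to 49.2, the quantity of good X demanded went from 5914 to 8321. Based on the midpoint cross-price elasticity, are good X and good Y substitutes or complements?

%ΔQ_x = (8321 − 5914)/[(5914+8321)/2] = 2407/7117.5 ≈ 0.3382.
%ΔP_y = (49.2 − 34.44)/[(34.44+49.2)/2] ≈ 0.3529.
E_xy = 0.3382/0.3529 ≈ 0.958.
E_xy > 0, so the goods are substitutes.

substitutes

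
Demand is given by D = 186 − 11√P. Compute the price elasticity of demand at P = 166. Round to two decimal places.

-1.60

At P = 166, D = 44.2749.
dD/dP = −11/(2√P) = −11/(2·12.8841).
Point elasticity E = (dD/dP)·(P/D) = -0.4269 × 166/44.2749 ≈ -1.60.
|E| > 1, so demand is elastic at this price.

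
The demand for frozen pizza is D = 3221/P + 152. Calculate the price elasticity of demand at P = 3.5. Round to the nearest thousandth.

At P = 3.5, D = 1072.2857.
dD/dP = −3221/P² = −262.9388.
Point elasticity E = (dD/dP)·(P/D) = -262.9388 × 3.5/1072.2857 ≈ -0.858.
|E| < 1, so demand is inelastic at this price.

-0.858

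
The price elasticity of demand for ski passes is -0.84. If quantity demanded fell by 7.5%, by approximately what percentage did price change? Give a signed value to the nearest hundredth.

%ΔQ ≈ E × %ΔP ⇒ %ΔP = %ΔQ / E = (-7.5%)/(-0.84) ≈ 8.93%.

8.93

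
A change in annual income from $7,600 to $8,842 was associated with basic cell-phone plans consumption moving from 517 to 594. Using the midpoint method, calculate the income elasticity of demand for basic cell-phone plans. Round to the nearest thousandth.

%ΔQ = (594 − 517)/[(517+594)/2] = 77/555.5 ≈ 0.1386.
%ΔI = (8,842 − 7,600)/[(7,600+8,842)/2] = 1242/8221 ≈ 0.1511.
E_I = %ΔQ/%ΔI ≈ 0.918.
E_I ∈ (0,1): normal good (necessity).

0.918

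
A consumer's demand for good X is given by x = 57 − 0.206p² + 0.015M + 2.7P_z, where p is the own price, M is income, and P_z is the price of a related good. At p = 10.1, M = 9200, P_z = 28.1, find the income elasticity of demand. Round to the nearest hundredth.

Substituting, x = 57 − 0.206(10.1)² + 0.015(9200) + 2.7(28.1) = 57 − 21.0141 + 138 + 75.87 = 249.8559.
∂x/∂M = +0.015, so E_I = 0.015·(9200/249.8559) ≈ 0.55.
E_I ∈ (0,1): normal good (necessity).

0.55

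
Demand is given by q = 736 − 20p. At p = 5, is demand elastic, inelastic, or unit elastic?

At p = 5, q = 636.
dq/dp = −20.
Point elasticity E = (dq/dp)·(p/q) = -20 × 5/636 ≈ -0.157.
|E| ≈ 0.157 < 1, so demand is inelastic.

inelastic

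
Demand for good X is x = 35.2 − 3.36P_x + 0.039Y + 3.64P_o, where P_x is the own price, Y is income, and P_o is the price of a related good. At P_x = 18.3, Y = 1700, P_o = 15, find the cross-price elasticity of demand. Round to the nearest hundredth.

First evaluate x: 35.2 − 3.36(18.3) + 0.039(1700) + 3.64(15) = 35.2 − 61.488 + 66.3 + 54.6 = 94.612.
∂x/∂P_o = +3.64, so E_xy = 3.64·(15/94.612) ≈ 0.58.
E_xy > 0: the goods are substitutes.

0.58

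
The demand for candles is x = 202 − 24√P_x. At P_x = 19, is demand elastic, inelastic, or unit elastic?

At P_x = 19, x = 97.3864.
dx/dP_x = −24/(2√P_x) = −24/(2·4.3589).
Point elasticity E = (dx/dP_x)·(P_x/x) = -2.753 × 19/97.3864 ≈ -0.537.
|E| ≈ 0.537 < 1, so demand is inelastic.

inelastic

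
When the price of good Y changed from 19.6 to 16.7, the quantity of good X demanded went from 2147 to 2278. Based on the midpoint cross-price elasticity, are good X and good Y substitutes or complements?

complements

%ΔQ_x = (2278 − 2147)/[(2147+2278)/2] = 131/2212.5 ≈ 0.0592.
%ΔP_y = (16.7 − 19.6)/[(19.6+16.7)/2] ≈ -0.1598.
E_xy = 0.0592/-0.1598 ≈ -0.371.
E_xy < 0, so the goods are complements.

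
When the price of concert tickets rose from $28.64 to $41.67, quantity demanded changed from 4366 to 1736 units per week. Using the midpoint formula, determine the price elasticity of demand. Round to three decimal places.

%Δq = (1736 − 4366)/[(4366 + 1736)/2] = -2630/3051 ≈ -0.8620.
%ΔP = (41.67 − 28.64)/[(28.64 + 41.67)/2] = 13.03/35.155 ≈ 0.3706.
Arc elasticity E = %Δq/%ΔP ≈ -0.8620/0.3706 ≈ -2.326.
|E| > 1: demand is elastic over this range.

-2.326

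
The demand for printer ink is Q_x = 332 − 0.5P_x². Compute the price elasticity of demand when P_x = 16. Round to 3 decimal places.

At P_x = 16, Q_x = 204.
dQ_x/dP_x = −2·0.5·P_x = −16.
Point elasticity E = (dQ_x/dP_x)·(P_x/Q_x) = -16 × 16/204 ≈ -1.255.
|E| > 1, so demand is elastic at this price.

-1.255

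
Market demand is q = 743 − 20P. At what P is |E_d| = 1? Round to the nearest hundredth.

For linear demand q = a − bP, E = −bP/(a − bP). |E| = 1 ⇒ bP = a − bP ⇒ P = a/(2b).
P = 743/(2·20) ≈ 18.58.

18.58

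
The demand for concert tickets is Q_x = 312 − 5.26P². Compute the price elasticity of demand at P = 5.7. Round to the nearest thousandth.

At P = 5.7, Q_x = 141.1026.
dQ_x/dP = −2·5.26·P = −59.964.
Point elasticity E = (dQ_x/dP)·(P/Q_x) = -59.964 × 5.7/141.1026 ≈ -2.422.
|E| > 1, so demand is elastic at this price.

-2.422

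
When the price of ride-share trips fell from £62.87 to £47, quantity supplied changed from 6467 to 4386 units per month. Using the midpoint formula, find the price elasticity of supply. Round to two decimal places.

%ΔQ = (4386 − 6467)/[(6467 + 4386)/2] = -2081/5426.5 ≈ -0.3835.
%ΔP = (47 − 62.87)/[(62.87 + 47)/2] = -15.87/54.935 ≈ -0.2889.
Arc elasticity E = %ΔQ/%ΔP ≈ -0.3835/-0.2889 ≈ 1.33.
|E| > 1: supply is elastic over this range.

1.33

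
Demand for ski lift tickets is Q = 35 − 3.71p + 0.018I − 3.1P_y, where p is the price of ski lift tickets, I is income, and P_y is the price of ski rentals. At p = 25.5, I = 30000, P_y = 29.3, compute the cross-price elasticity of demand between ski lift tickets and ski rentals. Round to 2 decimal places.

Q = 35 − 3.71(25.5) + 0.018(30000) − 3.1(29.3) = 35 − 94.605 + 540 − 90.83 = 389.565.
∂Q/∂P_y = −3.1, so E_xy = -3.1·(29.3/389.565) ≈ -0.23.
E_xy < 0: the goods are complements.

-0.23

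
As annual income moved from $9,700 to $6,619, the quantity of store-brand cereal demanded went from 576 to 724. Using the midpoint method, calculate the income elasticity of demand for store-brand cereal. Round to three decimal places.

-0.603

%ΔQ = (724 − 576)/[(576+724)/2] = 148/650 ≈ 0.2277.
%ΔY = (6,619 − 9,700)/[(9,700+6,619)/2] = -3081/8159.5 ≈ -0.3776.
E_I = %ΔQ/%ΔY ≈ -0.603.
E_I < 0: inferior good.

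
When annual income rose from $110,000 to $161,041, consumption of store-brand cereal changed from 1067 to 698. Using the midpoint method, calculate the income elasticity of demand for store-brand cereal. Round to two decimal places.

%ΔQ = (698 − 1067)/[(1067+698)/2] = -369/882.5 ≈ -0.4181.
%ΔY = (161,041 − 110,000)/[(110,000+161,041)/2] = 51041/135520.5 ≈ 0.3766.
E_I = %ΔQ/%ΔY ≈ -1.11.
E_I < 0: inferior good.

-1.11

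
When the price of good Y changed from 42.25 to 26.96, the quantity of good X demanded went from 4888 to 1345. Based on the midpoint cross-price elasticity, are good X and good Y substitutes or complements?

%ΔQ_x = (1345 − 4888)/[(4888+1345)/2] = -3543/3116.5 ≈ -1.1369.
%ΔP_y = (26.96 − 42.25)/[(42.25+26.96)/2] ≈ -0.4418.
E_xy = -1.1369/-0.4418 ≈ 2.573.
E_xy > 0, so the goods are substitutes.

substitutes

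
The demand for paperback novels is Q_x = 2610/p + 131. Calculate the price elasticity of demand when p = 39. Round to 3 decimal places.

At p = 39, Q_x = 197.9231.
dQ_x/dp = −2610/p² = −1.716.
Point elasticity E = (dQ_x/dp)·(p/Q_x) = -1.716 × 39/197.9231 ≈ -0.338.
|E| < 1, so demand is inelastic at this price.

-0.338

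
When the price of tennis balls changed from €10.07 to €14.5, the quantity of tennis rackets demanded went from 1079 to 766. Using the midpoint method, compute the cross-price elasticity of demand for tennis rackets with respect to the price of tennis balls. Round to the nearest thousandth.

-0.941

%ΔQ_x = (766 − 1079)/[(1079+766)/2] = -313/922.5 ≈ -0.3393.
%ΔP_y = (14.5 − 10.07)/[(10.07+14.5)/2] ≈ 0.3606.
E_xy = -0.3393/0.3606 ≈ -0.941.
E_xy < 0, so tennis rackets and tennis balls are complements.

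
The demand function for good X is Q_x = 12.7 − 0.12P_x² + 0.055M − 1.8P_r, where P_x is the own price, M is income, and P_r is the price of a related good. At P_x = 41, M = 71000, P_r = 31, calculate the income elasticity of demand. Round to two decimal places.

1.07

First evaluate Q_x: 12.7 − 0.12(41)² + 0.055(71000) − 1.8(31) = 12.7 − 201.72 + 3905 − 55.8 = 3660.18.
∂Q_x/∂M = +0.055, so E_I = 0.055·(71000/3660.18) ≈ 1.07.
E_I > 1: normal good (luxury).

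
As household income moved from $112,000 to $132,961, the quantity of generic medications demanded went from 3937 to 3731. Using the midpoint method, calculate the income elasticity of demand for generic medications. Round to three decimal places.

%ΔQ = (3731 − 3937)/[(3937+3731)/2] = -206/3834 ≈ -0.0537.
%ΔY = (132,961 − 112,000)/[(112,000+132,961)/2] = 20961/122480.5 ≈ 0.1711.
E_I = %ΔQ/%ΔY ≈ -0.314.
E_I < 0: inferior good.

-0.314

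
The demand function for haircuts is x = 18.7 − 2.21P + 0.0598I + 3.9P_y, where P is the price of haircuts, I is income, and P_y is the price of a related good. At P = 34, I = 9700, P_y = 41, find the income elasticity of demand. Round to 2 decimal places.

0.85

First evaluate x: 18.7 − 2.21(34) + 0.0598(9700) + 3.9(41) = 18.7 − 75.14 + 580.06 + 159.9 = 683.52.
∂x/∂I = +0.0598, so E_I = 0.0598·(9700/683.52) ≈ 0.85.
E_I ∈ (0,1): normal good (necessity).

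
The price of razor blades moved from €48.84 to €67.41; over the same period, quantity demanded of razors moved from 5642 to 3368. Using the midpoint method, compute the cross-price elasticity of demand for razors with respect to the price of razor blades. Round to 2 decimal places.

%ΔQ_x = (3368 − 5642)/[(5642+3368)/2] = -2274/4505 ≈ -0.5048.
%ΔP_y = (67.41 − 48.84)/[(48.84+67.41)/2] ≈ 0.3195.
E_xy = -0.5048/0.3195 ≈ -1.58.
E_xy < 0, so razors and razor blades are complements.

-1.58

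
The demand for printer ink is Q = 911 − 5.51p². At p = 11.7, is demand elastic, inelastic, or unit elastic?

At p = 11.7, Q = 156.7361.
dQ/dp = −2·5.51·p = −128.934.
Point elasticity E = (dQ/dp)·(p/Q) = -128.934 × 11.7/156.7361 ≈ -9.625.
|E| ≈ 9.625 > 1, so demand is elastic.

elastic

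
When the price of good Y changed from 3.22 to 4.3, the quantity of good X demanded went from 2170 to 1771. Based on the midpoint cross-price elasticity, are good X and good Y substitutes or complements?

%ΔQ_x = (1771 − 2170)/[(2170+1771)/2] = -399/1970.5 ≈ -0.2025.
%ΔP_y = (4.3 − 3.22)/[(3.22+4.3)/2] ≈ 0.2872.
E_xy = -0.2025/0.2872 ≈ -0.705.
E_xy < 0, so the goods are complements.

complements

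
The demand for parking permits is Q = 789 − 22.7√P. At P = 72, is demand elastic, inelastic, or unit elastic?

inelastic

At P = 72, Q = 596.3841.
dQ/dP = −22.7/(2√P) = −22.7/(2·8.4853).
Point elasticity E = (dQ/dP)·(P/Q) = -1.3376 × 72/596.3841 ≈ -0.161.
|E| ≈ 0.161 < 1, so demand is inelastic.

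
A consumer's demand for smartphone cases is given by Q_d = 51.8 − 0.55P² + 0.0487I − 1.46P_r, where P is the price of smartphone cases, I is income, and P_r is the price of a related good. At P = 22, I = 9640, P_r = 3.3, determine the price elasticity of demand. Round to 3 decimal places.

-2.127

At the given point, Q_d = 51.8 − 0.55(22)² + 0.0487(9640) − 1.46(3.3) = 51.8 − 266.2 + 469.468 − 4.818 = 250.25.
∂Q_d/∂P = −2·0.55·P = -24.2, so E_p = -24.2·(22/250.25) ≈ -2.127.
|E_p| > 1: demand is elastic.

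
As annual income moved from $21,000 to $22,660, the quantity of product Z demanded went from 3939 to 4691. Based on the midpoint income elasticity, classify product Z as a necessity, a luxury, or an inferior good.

%ΔQ = (4691 − 3939)/[(3939+4691)/2] = 752/4315 ≈ 0.1743.
%ΔI = (22,660 − 21,000)/[(21,000+22,660)/2] = 1660/21830 ≈ 0.0760.
E_I = %ΔQ/%ΔI ≈ 2.292.
E_I > 1: normal good (luxury).

luxury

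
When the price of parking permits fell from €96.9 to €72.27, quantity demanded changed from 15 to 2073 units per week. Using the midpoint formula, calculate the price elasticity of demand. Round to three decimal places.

%Δq = (2073 − 15)/[(15 + 2073)/2] = 2058/1044 ≈ 1.9713.
%Δp = (72.27 − 96.9)/[(96.9 + 72.27)/2] = -24.63/84.585 ≈ -0.2912.
Arc elasticity E = %Δq/%Δp ≈ 1.9713/-0.2912 ≈ -6.770.
|E| > 1: demand is elastic over this range.

-6.770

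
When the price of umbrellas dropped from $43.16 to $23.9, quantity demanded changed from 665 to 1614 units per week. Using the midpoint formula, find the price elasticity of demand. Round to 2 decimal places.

-1.45

%ΔQ = (1614 − 665)/[(665 + 1614)/2] = 949/1139.5 ≈ 0.8328.
%ΔP = (23.9 − 43.16)/[(43.16 + 23.9)/2] = -19.26/33.53 ≈ -0.5744.
Arc elasticity E = %ΔQ/%ΔP ≈ 0.8328/-0.5744 ≈ -1.45.
|E| > 1: demand is elastic over this range.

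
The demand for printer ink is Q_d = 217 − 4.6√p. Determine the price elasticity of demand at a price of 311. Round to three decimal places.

-0.299

At p = 311, Q_d = 135.8781.
dQ_d/dp = −4.6/(2√p) = −4.6/(2·17.6352).
Point elasticity E = (dQ_d/dp)·(p/Q_d) = -0.1304 × 311/135.8781 ≈ -0.299.
|E| < 1, so demand is inelastic at this price.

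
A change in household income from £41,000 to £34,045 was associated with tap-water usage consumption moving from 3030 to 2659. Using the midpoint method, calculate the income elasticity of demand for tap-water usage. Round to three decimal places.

%ΔQ = (2659 − 3030)/[(3030+2659)/2] = -371/2844.5 ≈ -0.1304.
%ΔI = (34,045 − 41,000)/[(41,000+34,045)/2] = -6955/37522.5 ≈ -0.1854.
E_I = %ΔQ/%ΔI ≈ 0.704.
E_I ∈ (0,1): normal good (necessity).

0.704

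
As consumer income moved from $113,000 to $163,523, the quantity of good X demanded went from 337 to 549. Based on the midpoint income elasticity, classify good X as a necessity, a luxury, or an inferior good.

luxury

%ΔQ = (549 − 337)/[(337+549)/2] = 212/443 ≈ 0.4786.
%ΔI = (163,523 − 113,000)/[(113,000+163,523)/2] = 50523/138261.5 ≈ 0.3654.
E_I = %ΔQ/%ΔI ≈ 1.310.
E_I > 1: normal good (luxury).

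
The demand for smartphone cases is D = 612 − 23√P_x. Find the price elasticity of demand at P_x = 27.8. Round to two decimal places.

At P_x = 27.8, D = 490.7309.
dD/dP_x = −23/(2√P_x) = −23/(2·5.2726).
Point elasticity E = (dD/dP_x)·(P_x/D) = -2.1811 × 27.8/490.7309 ≈ -0.12.
|E| < 1, so demand is inelastic at this price.

-0.12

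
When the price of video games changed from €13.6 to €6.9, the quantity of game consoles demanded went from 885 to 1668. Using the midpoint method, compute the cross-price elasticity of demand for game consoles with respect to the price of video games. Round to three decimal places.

-0.938

%ΔQ_x = (1668 − 885)/[(885+1668)/2] = 783/1276.5 ≈ 0.6134.
%ΔP_y = (6.9 − 13.6)/[(13.6+6.9)/2] ≈ -0.6537.
E_xy = 0.6134/-0.6537 ≈ -0.938.
E_xy < 0, so game consoles and video games are complements.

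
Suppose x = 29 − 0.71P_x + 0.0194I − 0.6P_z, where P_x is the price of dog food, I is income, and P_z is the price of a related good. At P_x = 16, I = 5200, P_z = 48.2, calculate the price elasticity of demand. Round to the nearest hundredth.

x = 29 − 0.71(16) + 0.0194(5200) − 0.6(48.2) = 29 − 11.36 + 100.88 − 28.92 = 89.6.
∂x/∂P_x = −0.71, so E_p = (−0.71)·(16/89.6) ≈ -0.13.
|E_p| < 1: demand is inelastic.

-0.13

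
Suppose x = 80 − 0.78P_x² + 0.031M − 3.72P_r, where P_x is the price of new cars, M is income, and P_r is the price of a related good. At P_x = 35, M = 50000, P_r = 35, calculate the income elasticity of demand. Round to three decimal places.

First evaluate x: 80 − 0.78(35)² + 0.031(50000) − 3.72(35) = 80 − 955.5 + 1550 − 130.2 = 544.3.
∂x/∂M = +0.031, so E_I = 0.031·(50000/544.3) ≈ 2.848.
E_I > 1: normal good (luxury).

2.848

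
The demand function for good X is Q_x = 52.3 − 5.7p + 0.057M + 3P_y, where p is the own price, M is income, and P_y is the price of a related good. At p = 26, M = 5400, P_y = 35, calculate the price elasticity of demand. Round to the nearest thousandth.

-0.468

At the given point, Q_x = 52.3 − 5.7(26) + 0.057(5400) + 3(35) = 52.3 − 148.2 + 307.8 + 105 = 316.9.
∂Q_x/∂p = −5.7, so E_p = (−5.7)·(26/316.9) ≈ -0.468.
|E_p| < 1: demand is inelastic.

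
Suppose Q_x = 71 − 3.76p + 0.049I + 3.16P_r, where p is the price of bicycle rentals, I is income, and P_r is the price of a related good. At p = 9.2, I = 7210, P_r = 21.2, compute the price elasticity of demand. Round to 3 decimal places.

Substituting, Q_x = 71 − 3.76(9.2) + 0.049(7210) + 3.16(21.2) = 71 − 34.592 + 353.29 + 66.992 = 456.69.
∂Q_x/∂p = −3.76, so E_p = (−3.76)·(9.2/456.69) ≈ -0.076.
|E_p| < 1: demand is inelastic.

-0.076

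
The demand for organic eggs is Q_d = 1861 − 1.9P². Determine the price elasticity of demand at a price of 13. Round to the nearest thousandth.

-0.417

At P = 13, Q_d = 1539.9.
dQ_d/dP = −2·1.9·P = −49.4.
Point elasticity E = (dQ_d/dP)·(P/Q_d) = -49.4 × 13/1539.9 ≈ -0.417.
|E| < 1, so demand is inelastic at this price.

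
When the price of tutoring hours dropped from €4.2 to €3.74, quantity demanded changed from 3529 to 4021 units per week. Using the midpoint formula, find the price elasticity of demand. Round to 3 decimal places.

-1.125

%ΔQ = (4021 − 3529)/[(3529 + 4021)/2] = 492/3775 ≈ 0.1303.
%Δp = (3.74 − 4.2)/[(4.2 + 3.74)/2] = -0.46/3.97 ≈ -0.1159.
Arc elasticity E = %ΔQ/%Δp ≈ 0.1303/-0.1159 ≈ -1.125.
|E| > 1: demand is elastic over this range.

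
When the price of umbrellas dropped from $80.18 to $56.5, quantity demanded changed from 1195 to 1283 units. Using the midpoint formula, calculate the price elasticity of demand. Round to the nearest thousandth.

%Δq = (1283 − 1195)/[(1195 + 1283)/2] = 88/1239 ≈ 0.0710.
%Δp = (56.5 − 80.18)/[(80.18 + 56.5)/2] = -23.68/68.34 ≈ -0.3465.
Arc elasticity E = %Δq/%Δp ≈ 0.0710/-0.3465 ≈ -0.205.
|E| < 1: demand is inelastic over this range.

-0.205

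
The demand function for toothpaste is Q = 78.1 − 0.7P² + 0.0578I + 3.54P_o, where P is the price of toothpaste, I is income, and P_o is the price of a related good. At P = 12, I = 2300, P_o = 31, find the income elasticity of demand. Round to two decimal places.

0.60

Q = 78.1 − 0.7(12)² + 0.0578(2300) + 3.54(31) = 78.1 − 100.8 + 132.94 + 109.74 = 219.98.
∂Q/∂I = +0.0578, so E_I = 0.0578·(2300/219.98) ≈ 0.60.
E_I ∈ (0,1): normal good (necessity).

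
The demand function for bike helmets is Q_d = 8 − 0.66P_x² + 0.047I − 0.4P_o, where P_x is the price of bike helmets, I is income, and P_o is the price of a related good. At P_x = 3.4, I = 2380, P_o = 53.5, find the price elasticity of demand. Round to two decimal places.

At the given point, Q_d = 8 − 0.66(3.4)² + 0.047(2380) − 0.4(53.5) = 8 − 7.6296 + 111.86 − 21.4 = 90.8304.
∂Q_d/∂P_x = −2·0.66·P_x = -4.488, so E_p = -4.488·(3.4/90.8304) ≈ -0.17.
|E_p| < 1: demand is inelastic.

-0.17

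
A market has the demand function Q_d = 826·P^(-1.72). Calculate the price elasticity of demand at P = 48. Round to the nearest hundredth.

For a Cobb–Douglas (constant-elasticity) form Q_d = A·P^α·…, the elasticity with respect to P equals the exponent α at every point.
Here the exponent on P is -1.72, so the price elasticity of demand is -1.72.

-1.72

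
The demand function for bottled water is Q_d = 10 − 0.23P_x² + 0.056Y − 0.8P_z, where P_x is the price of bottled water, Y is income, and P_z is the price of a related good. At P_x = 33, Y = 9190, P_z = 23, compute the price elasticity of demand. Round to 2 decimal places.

Substituting, Q_d = 10 − 0.23(33)² + 0.056(9190) − 0.8(23) = 10 − 250.47 + 514.64 − 18.4 = 255.77.
∂Q_d/∂P_x = −2·0.23·P_x = -15.18, so E_p = -15.18·(33/255.77) ≈ -1.96.
|E_p| > 1: demand is elastic.

-1.96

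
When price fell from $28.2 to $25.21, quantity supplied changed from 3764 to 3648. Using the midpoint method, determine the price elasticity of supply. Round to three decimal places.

%ΔQ = (3648 − 3764)/[(3764 + 3648)/2] = -116/3706 ≈ -0.0313.
%ΔP = (25.21 − 28.2)/[(28.2 + 25.21)/2] = -2.99/26.705 ≈ -0.1120.
Arc elasticity E = %ΔQ/%ΔP ≈ -0.0313/-0.1120 ≈ 0.280.
|E| < 1: supply is inelastic over this range.

0.280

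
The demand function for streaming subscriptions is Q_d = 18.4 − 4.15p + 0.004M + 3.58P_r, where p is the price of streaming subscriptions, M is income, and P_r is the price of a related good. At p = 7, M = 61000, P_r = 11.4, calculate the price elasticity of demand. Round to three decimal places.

First evaluate Q_d: 18.4 − 4.15(7) + 0.004(61000) + 3.58(11.4) = 18.4 − 29.05 + 244 + 40.812 = 274.162.
∂Q_d/∂p = −4.15, so E_p = (−4.15)·(7/274.162) ≈ -0.106.
|E_p| < 1: demand is inelastic.

-0.106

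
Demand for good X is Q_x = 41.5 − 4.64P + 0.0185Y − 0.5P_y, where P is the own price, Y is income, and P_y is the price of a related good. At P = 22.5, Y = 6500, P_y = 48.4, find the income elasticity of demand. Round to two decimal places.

3.63

First evaluate Q_x: 41.5 − 4.64(22.5) + 0.0185(6500) − 0.5(48.4) = 41.5 − 104.4 + 120.25 − 24.2 = 33.15.
∂Q_x/∂Y = +0.0185, so E_I = 0.0185·(6500/33.15) ≈ 3.63.
E_I > 1: normal good (luxury).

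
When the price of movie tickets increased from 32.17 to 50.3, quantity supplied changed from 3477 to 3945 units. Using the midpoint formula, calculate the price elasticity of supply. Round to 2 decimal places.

%ΔQ = (3945 − 3477)/[(3477 + 3945)/2] = 468/3711 ≈ 0.1261.
%ΔP = (50.3 − 32.17)/[(32.17 + 50.3)/2] = 18.13/41.235 ≈ 0.4397.
Arc elasticity E = %ΔQ/%ΔP ≈ 0.1261/0.4397 ≈ 0.29.
|E| < 1: supply is inelastic over this range.

0.29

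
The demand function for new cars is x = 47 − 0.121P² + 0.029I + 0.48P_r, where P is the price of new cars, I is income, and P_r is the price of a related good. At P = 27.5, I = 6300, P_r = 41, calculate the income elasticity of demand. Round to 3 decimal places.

1.157

At the given point, x = 47 − 0.121(27.5)² + 0.029(6300) + 0.48(41) = 47 − 91.5063 + 182.7 + 19.68 = 157.8738.
∂x/∂I = +0.029, so E_I = 0.029·(6300/157.8738) ≈ 1.157.
E_I > 1: normal good (luxury).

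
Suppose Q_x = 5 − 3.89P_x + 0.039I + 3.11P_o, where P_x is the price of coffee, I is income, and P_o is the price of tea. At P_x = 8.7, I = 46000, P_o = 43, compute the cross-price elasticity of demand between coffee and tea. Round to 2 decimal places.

0.07

Evaluating quantity at (P_x, I, P_o) gives Q_x = 5 − 3.89(8.7) + 0.039(46000) + 3.11(43) = 5 − 33.843 + 1794 + 133.73 = 1898.887.
∂Q_x/∂P_o = +3.11, so E_xy = 3.11·(43/1898.887) ≈ 0.07.
E_xy > 0: the goods are substitutes.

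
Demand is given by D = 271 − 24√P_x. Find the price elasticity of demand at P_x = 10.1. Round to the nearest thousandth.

At P_x = 10.1, D = 194.7268.
dD/dP_x = −24/(2√P_x) = −24/(2·3.178).
Point elasticity E = (dD/dP_x)·(P_x/D) = -3.7759 × 10.1/194.7268 ≈ -0.196.
|E| < 1, so demand is inelastic at this price.

-0.196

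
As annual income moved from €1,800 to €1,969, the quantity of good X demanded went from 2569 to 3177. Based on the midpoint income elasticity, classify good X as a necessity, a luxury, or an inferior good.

%ΔQ = (3177 − 2569)/[(2569+3177)/2] = 608/2873 ≈ 0.2116.
%ΔY = (1,969 − 1,800)/[(1,800+1,969)/2] = 169/1884.5 ≈ 0.0897.
E_I = %ΔQ/%ΔY ≈ 2.360.
E_I > 1: normal good (luxury).

luxury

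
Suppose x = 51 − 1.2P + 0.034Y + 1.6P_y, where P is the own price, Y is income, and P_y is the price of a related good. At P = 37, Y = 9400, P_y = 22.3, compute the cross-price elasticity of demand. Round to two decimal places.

x = 51 − 1.2(37) + 0.034(9400) + 1.6(22.3) = 51 − 44.4 + 319.6 + 35.68 = 361.88.
∂x/∂P_y = +1.6, so E_xy = 1.6·(22.3/361.88) ≈ 0.10.
E_xy > 0: the goods are substitutes.

0.10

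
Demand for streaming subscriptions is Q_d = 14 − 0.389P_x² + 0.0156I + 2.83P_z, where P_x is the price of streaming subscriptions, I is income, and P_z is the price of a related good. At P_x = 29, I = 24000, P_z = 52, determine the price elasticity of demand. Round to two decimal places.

Q_d = 14 − 0.389(29)² + 0.0156(24000) + 2.83(52) = 14 − 327.149 + 374.4 + 147.16 = 208.411.
∂Q_d/∂P_x = −2·0.389·P_x = -22.562, so E_p = -22.562·(29/208.411) ≈ -3.14.
|E_p| > 1: demand is elastic.

-3.14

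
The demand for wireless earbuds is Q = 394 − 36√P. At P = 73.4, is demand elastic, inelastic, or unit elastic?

elastic

At P = 73.4, Q = 85.5743.
dQ/dP = −36/(2√P) = −36/(2·8.5674).
Point elasticity E = (dQ/dP)·(P/Q) = -2.101 × 73.4/85.5743 ≈ -1.802.
|E| ≈ 1.802 > 1, so demand is elastic.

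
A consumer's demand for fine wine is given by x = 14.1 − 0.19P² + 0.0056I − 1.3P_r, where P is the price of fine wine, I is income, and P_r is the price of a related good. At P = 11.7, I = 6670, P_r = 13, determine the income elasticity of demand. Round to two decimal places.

x = 14.1 − 0.19(11.7)² + 0.0056(6670) − 1.3(13) = 14.1 − 26.0091 + 37.352 − 16.9 = 8.5429.
∂x/∂I = +0.0056, so E_I = 0.0056·(6670/8.5429) ≈ 4.37.
E_I > 1: normal good (luxury).

4.37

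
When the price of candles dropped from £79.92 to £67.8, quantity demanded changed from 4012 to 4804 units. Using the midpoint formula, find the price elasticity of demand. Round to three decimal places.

-1.095

%ΔQ = (4804 − 4012)/[(4012 + 4804)/2] = 792/4408 ≈ 0.1797.
%ΔP = (67.8 − 79.92)/[(79.92 + 67.8)/2] = -12.12/73.86 ≈ -0.1641.
Arc elasticity E = %ΔQ/%ΔP ≈ 0.1797/-0.1641 ≈ -1.095.
|E| > 1: demand is elastic over this range.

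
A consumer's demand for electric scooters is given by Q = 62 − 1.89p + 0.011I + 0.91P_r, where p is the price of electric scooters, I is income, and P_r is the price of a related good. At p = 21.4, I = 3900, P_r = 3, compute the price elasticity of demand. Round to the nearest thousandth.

-0.602

Substituting, Q = 62 − 1.89(21.4) + 0.011(3900) + 0.91(3) = 62 − 40.446 + 42.9 + 2.73 = 67.184.
∂Q/∂p = −1.89, so E_p = (−1.89)·(21.4/67.184) ≈ -0.602.
|E_p| < 1: demand is inelastic.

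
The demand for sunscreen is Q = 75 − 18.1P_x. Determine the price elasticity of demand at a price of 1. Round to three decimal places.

-0.318

At P_x = 1, Q = 56.9.
dQ/dP_x = −18.1.
Point elasticity E = (dQ/dP_x)·(P_x/Q) = -18.1 × 1/56.9 ≈ -0.318.
|E| < 1, so demand is inelastic at this price.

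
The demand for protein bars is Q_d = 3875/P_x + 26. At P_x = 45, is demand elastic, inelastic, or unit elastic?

inelastic

At P_x = 45, Q_d = 112.1111.
dQ_d/dP_x = −3875/P_x² = −1.9136.
Point elasticity E = (dQ_d/dP_x)·(P_x/Q_d) = -1.9136 × 45/112.1111 ≈ -0.768.
|E| ≈ 0.768 < 1, so demand is inelastic.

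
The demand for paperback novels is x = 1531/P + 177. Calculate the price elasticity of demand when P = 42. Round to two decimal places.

At P = 42, x = 213.4524.
dx/dP = −1531/P² = −0.8679.
Point elasticity E = (dx/dP)·(P/x) = -0.8679 × 42/213.4524 ≈ -0.17.
|E| < 1, so demand is inelastic at this price.

-0.17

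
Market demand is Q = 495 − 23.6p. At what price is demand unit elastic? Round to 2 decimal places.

10.49

For linear demand Q = a − bp, E = −bp/(a − bp). |E| = 1 ⇒ bp = a − bp ⇒ p = a/(2b).
p = 495/(2·23.6) ≈ 10.49.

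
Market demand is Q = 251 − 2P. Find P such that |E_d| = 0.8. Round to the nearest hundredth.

Set −bP/(a − bP) = −0.8 ⇒ bP = 0.8(a − bP) ⇒ bP(1+0.8) = 0.8·a.
P = 0.8·251/(2·1.8) ≈ 55.78.

55.78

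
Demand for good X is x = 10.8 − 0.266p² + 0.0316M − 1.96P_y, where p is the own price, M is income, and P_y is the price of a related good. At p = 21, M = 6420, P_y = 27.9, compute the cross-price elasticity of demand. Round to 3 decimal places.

-1.312

Substituting, x = 10.8 − 0.266(21)² + 0.0316(6420) − 1.96(27.9) = 10.8 − 117.306 + 202.872 − 54.684 = 41.682.
∂x/∂P_y = −1.96, so E_xy = -1.96·(27.9/41.682) ≈ -1.312.
E_xy < 0: the goods are complements.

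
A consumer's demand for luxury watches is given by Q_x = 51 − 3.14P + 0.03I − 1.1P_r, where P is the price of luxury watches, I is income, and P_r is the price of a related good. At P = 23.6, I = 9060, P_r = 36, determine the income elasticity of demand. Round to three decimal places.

First evaluate Q_x: 51 − 3.14(23.6) + 0.03(9060) − 1.1(36) = 51 − 74.104 + 271.8 − 39.6 = 209.096.
∂Q_x/∂I = +0.03, so E_I = 0.03·(9060/209.096) ≈ 1.300.
E_I > 1: normal good (luxury).

1.300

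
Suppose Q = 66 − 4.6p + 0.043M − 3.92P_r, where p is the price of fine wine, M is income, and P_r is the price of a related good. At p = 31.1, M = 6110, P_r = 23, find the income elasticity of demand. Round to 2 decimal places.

2.75

Q = 66 − 4.6(31.1) + 0.043(6110) − 3.92(23) = 66 − 143.06 + 262.73 − 90.16 = 95.51.
∂Q/∂M = +0.043, so E_I = 0.043·(6110/95.51) ≈ 2.75.
E_I > 1: normal good (luxury).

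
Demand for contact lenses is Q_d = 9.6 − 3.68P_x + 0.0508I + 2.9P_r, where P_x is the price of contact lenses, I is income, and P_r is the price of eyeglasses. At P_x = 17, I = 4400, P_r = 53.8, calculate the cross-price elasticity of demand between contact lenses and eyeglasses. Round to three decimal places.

At the given point, Q_d = 9.6 − 3.68(17) + 0.0508(4400) + 2.9(53.8) = 9.6 − 62.56 + 223.52 + 156.02 = 326.58.
∂Q_d/∂P_r = +2.9, so E_xy = 2.9·(53.8/326.58) ≈ 0.478.
E_xy > 0: the goods are substitutes.

0.478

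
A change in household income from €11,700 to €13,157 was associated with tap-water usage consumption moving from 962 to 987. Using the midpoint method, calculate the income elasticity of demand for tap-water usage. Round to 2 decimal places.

%ΔQ = (987 − 962)/[(962+987)/2] = 25/974.5 ≈ 0.0257.
%ΔI = (13,157 − 11,700)/[(11,700+13,157)/2] = 1457/12428.5 ≈ 0.1172.
E_I = %ΔQ/%ΔI ≈ 0.22.
E_I ∈ (0,1): normal good (necessity).

0.22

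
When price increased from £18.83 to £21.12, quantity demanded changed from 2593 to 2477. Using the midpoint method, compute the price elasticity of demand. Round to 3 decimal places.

%Δq = (2477 − 2593)/[(2593 + 2477)/2] = -116/2535 ≈ -0.0458.
%Δp = (21.12 − 18.83)/[(18.83 + 21.12)/2] = 2.29/19.975 ≈ 0.1146.
Arc elasticity E = %Δq/%Δp ≈ -0.0458/0.1146 ≈ -0.399.
|E| < 1: demand is inelastic over this range.

-0.399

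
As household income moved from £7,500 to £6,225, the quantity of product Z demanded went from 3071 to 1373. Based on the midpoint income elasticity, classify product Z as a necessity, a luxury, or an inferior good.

%ΔQ = (1373 − 3071)/[(3071+1373)/2] = -1698/2222 ≈ -0.7642.
%ΔM = (6,225 − 7,500)/[(7,500+6,225)/2] = -1275/6862.5 ≈ -0.1858.
E_I = %ΔQ/%ΔM ≈ 4.113.
E_I > 1: normal good (luxury).

luxury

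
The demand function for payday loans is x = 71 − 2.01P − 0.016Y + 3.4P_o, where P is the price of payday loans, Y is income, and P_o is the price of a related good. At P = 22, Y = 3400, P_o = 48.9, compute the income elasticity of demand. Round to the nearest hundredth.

-0.39

At the given point, x = 71 − 2.01(22) − 0.016(3400) + 3.4(48.9) = 71 − 44.22 − 54.4 + 166.26 = 138.64.
∂x/∂Y = −0.016, so E_I = -0.016·(3400/138.64) ≈ -0.39.
E_I < 0: inferior good.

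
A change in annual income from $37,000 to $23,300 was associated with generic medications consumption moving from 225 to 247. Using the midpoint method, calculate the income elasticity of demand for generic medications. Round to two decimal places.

%ΔQ = (247 − 225)/[(225+247)/2] = 22/236 ≈ 0.0932.
%ΔI = (23,300 − 37,000)/[(37,000+23,300)/2] = -13700/30150 ≈ -0.4544.
E_I = %ΔQ/%ΔI ≈ -0.21.
E_I < 0: inferior good.

-0.21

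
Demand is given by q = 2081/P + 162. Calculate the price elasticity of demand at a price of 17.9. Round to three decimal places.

-0.418

At P = 17.9, q = 278.257.
dq/dP = −2081/P² = −6.4948.
Point elasticity E = (dq/dP)·(P/q) = -6.4948 × 17.9/278.257 ≈ -0.418.
|E| < 1, so demand is inelastic at this price.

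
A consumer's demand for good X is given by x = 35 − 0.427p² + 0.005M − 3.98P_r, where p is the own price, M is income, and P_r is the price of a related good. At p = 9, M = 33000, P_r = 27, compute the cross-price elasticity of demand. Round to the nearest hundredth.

Evaluating quantity at (p, M, P_r) gives x = 35 − 0.427(9)² + 0.005(33000) − 3.98(27) = 35 − 34.587 + 165 − 107.46 = 57.953.
∂x/∂P_r = −3.98, so E_xy = -3.98·(27/57.953) ≈ -1.85.
E_xy < 0: the goods are complements.

-1.85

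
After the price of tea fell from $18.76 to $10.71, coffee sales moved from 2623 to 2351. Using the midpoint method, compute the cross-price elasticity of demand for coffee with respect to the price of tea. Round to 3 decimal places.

%ΔQ_x = (2351 − 2623)/[(2623+2351)/2] = -272/2487 ≈ -0.1094.
%ΔP_y = (10.71 − 18.76)/[(18.76+10.71)/2] ≈ -0.5463.
E_xy = -0.1094/-0.5463 ≈ 0.200.
E_xy > 0, so coffee and tea are substitutes.

0.200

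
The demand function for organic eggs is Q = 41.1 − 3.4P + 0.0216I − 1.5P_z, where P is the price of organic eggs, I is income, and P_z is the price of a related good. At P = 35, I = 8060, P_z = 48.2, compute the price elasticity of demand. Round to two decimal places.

-4.98

First evaluate Q: 41.1 − 3.4(35) + 0.0216(8060) − 1.5(48.2) = 41.1 − 119 + 174.096 − 72.3 = 23.896.
∂Q/∂P = −3.4, so E_p = (−3.4)·(35/23.896) ≈ -4.98.
|E_p| > 1: demand is elastic.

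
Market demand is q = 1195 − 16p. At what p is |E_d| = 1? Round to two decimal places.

For linear demand q = a − bp, E = −bp/(a − bp). |E| = 1 ⇒ bp = a − bp ⇒ p = a/(2b).
p = 1195/(2·16) ≈ 37.34.

37.34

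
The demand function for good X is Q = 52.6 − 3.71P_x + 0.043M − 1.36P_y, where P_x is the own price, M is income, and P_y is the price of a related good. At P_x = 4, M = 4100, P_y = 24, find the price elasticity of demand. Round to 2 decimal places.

-0.08

First evaluate Q: 52.6 − 3.71(4) + 0.043(4100) − 1.36(24) = 52.6 − 14.84 + 176.3 − 32.64 = 181.42.
∂Q/∂P_x = −3.71, so E_p = (−3.71)·(4/181.42) ≈ -0.08.
|E_p| < 1: demand is inelastic.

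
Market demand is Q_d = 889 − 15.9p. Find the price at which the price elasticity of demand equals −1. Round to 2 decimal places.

27.96

For linear demand Q_d = a − bp, E = −bp/(a − bp). |E| = 1 ⇒ bp = a − bp ⇒ p = a/(2b).
p = 889/(2·15.9) ≈ 27.96.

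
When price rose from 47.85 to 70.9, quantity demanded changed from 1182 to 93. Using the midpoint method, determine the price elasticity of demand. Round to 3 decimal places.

%Δq = (93 − 1182)/[(1182 + 93)/2] = -1089/637.5 ≈ -1.7082.
%ΔP = (70.9 − 47.85)/[(47.85 + 70.9)/2] = 23.05/59.375 ≈ 0.3882.
Arc elasticity E = %Δq/%ΔP ≈ -1.7082/0.3882 ≈ -4.400.
|E| > 1: demand is elastic over this range.

-4.400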